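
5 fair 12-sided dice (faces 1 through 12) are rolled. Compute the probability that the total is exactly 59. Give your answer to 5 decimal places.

There are 12^5 = 248832 equally likely outcomes.
The number of ordered 5-tuples from {1,…,12} summing to 59 is 5.
P(sum = 59) = 5/248832 ≈ 0.00002.

0.00002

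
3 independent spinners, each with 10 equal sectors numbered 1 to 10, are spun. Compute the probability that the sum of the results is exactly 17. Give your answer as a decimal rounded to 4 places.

There are 10^3 = 1000 equally likely outcomes.
The number of ordered 3-tuples from {1,…,10} summing to 17 is 75.
P(sum = 17) = 75/1000 = 3/40 ≈ 0.0750.

0.0750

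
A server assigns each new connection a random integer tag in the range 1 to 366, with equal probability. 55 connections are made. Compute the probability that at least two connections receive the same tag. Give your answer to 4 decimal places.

It's easier to compute the probability that all 55 are distinct.
P(all distinct) = 366/366 · 365/366 · ··· · 312/366 ≈ 0.0139.
So the probability of at least one match is 1 − 0.0139 = 0.9861.

0.9861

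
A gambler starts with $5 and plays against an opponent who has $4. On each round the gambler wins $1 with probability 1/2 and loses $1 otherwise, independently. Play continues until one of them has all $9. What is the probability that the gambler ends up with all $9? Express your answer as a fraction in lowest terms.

With a fair step, P(i) = ½P(i−1) + ½P(i+1) with P(0)=0, P(9)=1 has the linear solution P(i) = i/9.
P(5) = 5/9.

5/9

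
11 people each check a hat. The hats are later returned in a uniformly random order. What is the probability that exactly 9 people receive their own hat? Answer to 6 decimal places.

Choose which 9 of the 11 are fixed: C(11,9) = 55 ways.
The remaining 2 must have no fixed point: D(2) = 1.
P = 55·1/39916800 = 1/725760 ≈ 0.000001.

0.000001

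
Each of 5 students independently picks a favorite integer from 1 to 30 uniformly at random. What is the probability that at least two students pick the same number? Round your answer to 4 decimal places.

0.2963

It's easier to compute the probability that all 5 are distinct.
P(all distinct) = 30/30 · 29/30 · ··· · 26/30 ≈ 0.7037.
So the probability of at least one match is 1 − 0.7037 = 0.2963.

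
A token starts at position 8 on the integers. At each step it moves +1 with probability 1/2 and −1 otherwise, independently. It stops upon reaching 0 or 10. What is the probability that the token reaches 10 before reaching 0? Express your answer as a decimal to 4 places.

With a fair step, P(i) = ½P(i−1) + ½P(i+1) with P(0)=0, P(10)=1 has the linear solution P(i) = i/10.
P(8) = 8/10 = 4/5 ≈ 0.8000.

0.8000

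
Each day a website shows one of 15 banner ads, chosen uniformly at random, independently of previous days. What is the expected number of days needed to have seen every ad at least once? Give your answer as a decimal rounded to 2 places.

49.77

After i distinct types are collected, each trial gives a new one with probability (15−i)/15, so the expected wait for the next new type is 15/(15−i).
E = 15/15 + 15/14 + 15/13 + 15/12 + 15/11 + 15/10 + 15/9 + 15/8 + 15/7 + 15/6 + 15/5 + 15/4 + 15/3 + 15/2 + 15/1 = 1195757/24024 ≈ 49.77.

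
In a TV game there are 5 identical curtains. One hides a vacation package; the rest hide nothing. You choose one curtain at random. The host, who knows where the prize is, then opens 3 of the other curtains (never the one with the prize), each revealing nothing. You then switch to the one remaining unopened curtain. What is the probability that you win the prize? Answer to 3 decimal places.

Your original curtain holds the prize with probability 1/5, so the other 4 collectively hold it with probability 4/5.
The host can always find 3 empty curtains to open, so the reveals don't change that 4/5; it is now spread over the 1 remaining unopened curtain.
P(win by switching) = (4/5) · (1/1) = 4/5 ≈ 0.800.

0.800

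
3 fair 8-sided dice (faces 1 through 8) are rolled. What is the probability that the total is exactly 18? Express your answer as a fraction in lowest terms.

7/128

There are 8^3 = 512 equally likely outcomes.
The number of ordered 3-tuples from {1,…,8} summing to 18 is 28.
P(sum = 18) = 28/512 = 7/128.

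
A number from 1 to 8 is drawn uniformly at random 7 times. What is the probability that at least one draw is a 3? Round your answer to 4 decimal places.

P(no draw is a 3) = (7/8)^7 ≈ 0.3927.
P(at least one) = 1 − 0.3927 = 0.6073.

0.6073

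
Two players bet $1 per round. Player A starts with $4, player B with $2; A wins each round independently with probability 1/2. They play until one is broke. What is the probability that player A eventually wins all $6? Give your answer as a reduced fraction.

With a fair step, P(i) = ½P(i−1) + ½P(i+1) with P(0)=0, P(6)=1 has the linear solution P(i) = i/6.
P(4) = 4/6 = 2/3.

2/3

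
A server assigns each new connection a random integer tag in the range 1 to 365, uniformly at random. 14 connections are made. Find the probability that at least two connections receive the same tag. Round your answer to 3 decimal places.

0.223

It's easier to compute the probability that all 14 are distinct.
P(all distinct) = 365/365 · 364/365 · ··· · 352/365 ≈ 0.777.
So the probability of at least one match is 1 − 0.777 = 0.223.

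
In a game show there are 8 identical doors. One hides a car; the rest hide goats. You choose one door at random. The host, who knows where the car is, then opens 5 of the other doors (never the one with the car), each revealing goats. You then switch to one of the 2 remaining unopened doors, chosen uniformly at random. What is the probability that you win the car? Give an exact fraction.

7/16

Your original door holds the car with probability 1/8, so the other 7 collectively hold it with probability 7/8.
The host can always find 5 empty doors to open, so the reveals don't change that 7/8; it is now spread over the 2 remaining unopened doors.
P(win by switching) = (7/8) · (1/2) = 7/16.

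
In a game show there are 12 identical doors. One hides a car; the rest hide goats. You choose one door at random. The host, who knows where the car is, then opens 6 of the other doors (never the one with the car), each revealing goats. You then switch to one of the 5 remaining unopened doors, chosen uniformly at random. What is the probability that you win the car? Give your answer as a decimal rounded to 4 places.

0.1833

Your original door holds the car with probability 1/12, so the other 11 collectively hold it with probability 11/12.
The host can always find 6 empty doors to open, so the reveals don't change that 11/12; it is now spread over the 5 remaining unopened doors.
P(win by switching) = (11/12) · (1/5) = 11/60 ≈ 0.1833.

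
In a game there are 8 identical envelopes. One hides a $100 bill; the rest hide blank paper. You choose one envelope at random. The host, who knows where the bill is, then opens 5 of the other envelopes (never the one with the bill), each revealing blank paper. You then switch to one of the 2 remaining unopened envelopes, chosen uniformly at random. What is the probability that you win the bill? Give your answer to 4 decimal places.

0.4375

Your original envelope holds the bill with probability 1/8, so the other 7 collectively hold it with probability 7/8.
The host can always find 5 empty envelopes to open, so the reveals don't change that 7/8; it is now spread over the 2 remaining unopened envelopes.
P(win by switching) = (7/8) · (1/2) = 7/16 ≈ 0.4375.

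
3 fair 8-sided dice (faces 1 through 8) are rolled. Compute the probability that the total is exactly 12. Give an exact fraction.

There are 8^3 = 512 equally likely outcomes.
The number of ordered 3-tuples from {1,…,8} summing to 12 is 46.
P(sum = 12) = 46/512 = 23/256.

23/256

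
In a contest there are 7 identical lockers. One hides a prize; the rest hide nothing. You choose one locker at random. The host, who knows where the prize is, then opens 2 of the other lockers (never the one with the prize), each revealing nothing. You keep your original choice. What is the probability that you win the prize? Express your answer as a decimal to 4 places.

The host can always open 2 empty lockers regardless of your choice, so the reveals give no information about your original locker.
P(win by staying) = 1/7 ≈ 0.1429.

0.1429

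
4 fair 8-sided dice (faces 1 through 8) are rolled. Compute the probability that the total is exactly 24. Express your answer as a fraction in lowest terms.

There are 8^4 = 4096 equally likely outcomes.
The number of ordered 4-tuples from {1,…,8} summing to 24 is 161.
P(sum = 24) = 161/4096.

161/4096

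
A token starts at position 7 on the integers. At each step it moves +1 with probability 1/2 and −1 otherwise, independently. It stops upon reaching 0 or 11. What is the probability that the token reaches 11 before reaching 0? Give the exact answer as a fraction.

With a fair step, P(i) = ½P(i−1) + ½P(i+1) with P(0)=0, P(11)=1 has the linear solution P(i) = i/11.
P(7) = 7/11.

7/11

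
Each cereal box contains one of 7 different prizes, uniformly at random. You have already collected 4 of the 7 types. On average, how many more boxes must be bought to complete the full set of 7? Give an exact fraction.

77/6

Starting from 4 distinct types, each trial gives a new one with probability (7−i)/7 when i types are held, so the wait for the next new type is 7/(7−i).
E = 7/3 + 7/2 + 7/1 = 77/6.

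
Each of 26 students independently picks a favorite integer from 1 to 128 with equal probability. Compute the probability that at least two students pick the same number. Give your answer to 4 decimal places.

0.9346

It's easier to compute the probability that all 26 are distinct.
P(all distinct) = 128/128 · 127/128 · ··· · 103/128 ≈ 0.0654.
So the probability of at least one match is 1 − 0.0654 = 0.9346.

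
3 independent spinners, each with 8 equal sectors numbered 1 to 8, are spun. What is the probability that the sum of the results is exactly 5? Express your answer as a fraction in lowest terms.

There are 8^3 = 512 equally likely outcomes.
The number of ordered 3-tuples from {1,…,8} summing to 5 is 6.
P(sum = 5) = 6/512 = 3/256.

3/256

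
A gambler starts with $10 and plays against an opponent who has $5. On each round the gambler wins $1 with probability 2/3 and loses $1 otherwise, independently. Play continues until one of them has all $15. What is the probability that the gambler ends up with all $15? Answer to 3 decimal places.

0.999

Let r = q/p = (1/3)/(2/3) = 1/2. The recurrence P(i) = p·P(i+1) + q·P(i−1) with P(0)=0, P(15)=1 gives P(i) = (1 − r^i)/(1 − r^15).
P(10) = (1 − (1/2)^10) / (1 − (1/2)^15) = 1056/1057 ≈ 0.999.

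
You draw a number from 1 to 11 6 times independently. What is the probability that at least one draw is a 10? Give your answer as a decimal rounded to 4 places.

0.4355

P(no draw is a 10) = (10/11)^6 ≈ 0.5645.
P(at least one) = 1 − 0.5645 = 0.4355.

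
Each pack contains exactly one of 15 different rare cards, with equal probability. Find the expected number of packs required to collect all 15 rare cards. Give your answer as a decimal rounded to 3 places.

49.773

After i distinct types are collected, each trial gives a new one with probability (15−i)/15, so the expected wait for the next new type is 15/(15−i).
E = 15/15 + 15/14 + 15/13 + 15/12 + 15/11 + 15/10 + 15/9 + 15/8 + 15/7 + 15/6 + 15/5 + 15/4 + 15/3 + 15/2 + 15/1 = 1195757/24024 ≈ 49.773.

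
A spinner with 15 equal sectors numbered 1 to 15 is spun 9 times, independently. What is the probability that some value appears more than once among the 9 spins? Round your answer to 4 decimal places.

0.9528

P(all 9 different) = 15/15 · 14/15 · ··· · 7/15 ≈ 0.0472.
P(at least two equal) = 1 − 0.0472 = 0.9528.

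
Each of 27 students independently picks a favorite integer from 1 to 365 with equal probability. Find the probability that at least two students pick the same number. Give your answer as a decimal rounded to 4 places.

It's easier to compute the probability that all 27 are distinct.
P(all distinct) = 365/365 · 364/365 · ··· · 339/365 ≈ 0.3731.
So the probability of at least one match is 1 − 0.3731 = 0.6269.

0.6269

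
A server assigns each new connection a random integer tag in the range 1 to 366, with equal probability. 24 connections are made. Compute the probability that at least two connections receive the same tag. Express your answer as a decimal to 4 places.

It's easier to compute the probability that all 24 are distinct.
P(all distinct) = 366/366 · 365/366 · ··· · 343/366 ≈ 0.4627.
So the probability of at least one match is 1 − 0.4627 = 0.5373.

0.5373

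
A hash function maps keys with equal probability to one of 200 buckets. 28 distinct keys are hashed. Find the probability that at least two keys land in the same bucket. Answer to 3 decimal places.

0.862

It's easier to compute the probability that all 28 are distinct.
P(all distinct) = 200/200 · 199/200 · ··· · 173/200 ≈ 0.138.
So the probability of at least one match is 1 − 0.138 = 0.862.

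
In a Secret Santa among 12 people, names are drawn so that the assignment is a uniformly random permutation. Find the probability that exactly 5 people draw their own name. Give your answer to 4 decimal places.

0.0031

Choose which 5 of the 12 are fixed: C(12,5) = 792 ways.
The remaining 7 must have no fixed point: D(7) = 1854.
P = 792·1854/479001600 = 103/33600 ≈ 0.0031.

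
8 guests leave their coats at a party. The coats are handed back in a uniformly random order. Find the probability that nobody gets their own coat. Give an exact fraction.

2119/5760

This is the derangement probability: permutations of 8 with no fixed point.
D(8) = 8! · (1 − 1/1! + 1/2! − ··· + (−1)^8/8!) = 14833.
P = 14833/40320 = 2119/5760.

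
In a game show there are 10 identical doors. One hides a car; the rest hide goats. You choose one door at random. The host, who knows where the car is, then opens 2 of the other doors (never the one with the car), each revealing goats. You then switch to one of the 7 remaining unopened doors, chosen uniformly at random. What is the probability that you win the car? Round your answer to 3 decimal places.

0.129

Your original door holds the car with probability 1/10, so the other 9 collectively hold it with probability 9/10.
The host can always find 2 empty doors to open, so the reveals don't change that 9/10; it is now spread over the 7 remaining unopened doors.
P(win by switching) = (9/10) · (1/7) = 9/70 ≈ 0.129.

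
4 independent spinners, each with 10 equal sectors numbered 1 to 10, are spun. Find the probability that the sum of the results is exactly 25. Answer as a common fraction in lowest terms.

There are 10^4 = 10000 equally likely outcomes.
The number of ordered 4-tuples from {1,…,10} summing to 25 is 592.
P(sum = 25) = 592/10000 = 37/625.

37/625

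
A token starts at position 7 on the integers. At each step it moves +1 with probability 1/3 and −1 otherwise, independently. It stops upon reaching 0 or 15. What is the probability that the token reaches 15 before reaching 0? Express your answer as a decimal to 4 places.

Let r = q/p = (2/3)/(1/3) = 2. The recurrence P(i) = p·P(i+1) + q·P(i−1) with P(0)=0, P(15)=1 gives P(i) = (1 − r^i)/(1 − r^15).
P(7) = (1 − (2)^7) / (1 − (2)^15) = 127/32767 ≈ 0.0039.

0.0039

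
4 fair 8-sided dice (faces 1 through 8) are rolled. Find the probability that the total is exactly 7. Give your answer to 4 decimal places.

0.0049

There are 8^4 = 4096 equally likely outcomes.
The number of ordered 4-tuples from {1,…,8} summing to 7 is 20.
P(sum = 7) = 20/4096 = 5/1024 ≈ 0.0049.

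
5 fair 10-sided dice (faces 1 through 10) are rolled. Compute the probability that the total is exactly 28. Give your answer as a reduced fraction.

There are 10^5 = 100000 equally likely outcomes.
The number of ordered 5-tuples from {1,…,10} summing to 28 is 6000.
P(sum = 28) = 6000/100000 = 3/50.

3/50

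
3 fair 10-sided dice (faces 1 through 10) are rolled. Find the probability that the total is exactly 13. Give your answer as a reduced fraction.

There are 10^3 = 1000 equally likely outcomes.
The number of ordered 3-tuples from {1,…,10} summing to 13 is 63.
P(sum = 13) = 63/1000.

63/1000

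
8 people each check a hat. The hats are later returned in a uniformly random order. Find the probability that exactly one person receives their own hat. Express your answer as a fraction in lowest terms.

Choose which one is fixed: C(8,1) = 8 ways.
The remaining 7 must have no fixed point: D(7) = 1854.
P = 8·1854/40320 = 103/280.

103/280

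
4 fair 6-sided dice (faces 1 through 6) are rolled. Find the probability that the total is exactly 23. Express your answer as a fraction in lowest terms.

There are 6^4 = 1296 equally likely outcomes.
The number of ordered 4-tuples from {1,…,6} summing to 23 is 4.
P(sum = 23) = 4/1296 = 1/324.

1/324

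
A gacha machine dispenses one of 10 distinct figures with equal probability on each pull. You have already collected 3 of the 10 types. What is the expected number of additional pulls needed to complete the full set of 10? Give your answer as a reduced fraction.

Starting from 3 distinct types, each trial gives a new one with probability (10−i)/10 when i types are held, so the wait for the next new type is 10/(10−i).
E = 10/7 + 10/6 + 10/5 + 10/4 + 10/3 + 10/2 + 10/1 = 363/14.

363/14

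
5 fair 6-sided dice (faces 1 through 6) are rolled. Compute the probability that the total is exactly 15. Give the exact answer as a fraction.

217/2592

There are 6^5 = 7776 equally likely outcomes.
The number of ordered 5-tuples from {1,…,6} summing to 15 is 651.
P(sum = 15) = 651/7776 = 217/2592.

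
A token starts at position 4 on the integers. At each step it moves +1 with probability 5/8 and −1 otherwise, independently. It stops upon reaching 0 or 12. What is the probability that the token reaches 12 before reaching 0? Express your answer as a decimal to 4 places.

0.8723

Let r = q/p = (3/8)/(5/8) = 3/5. The recurrence P(i) = p·P(i+1) + q·P(i−1) with P(0)=0, P(12)=1 gives P(i) = (1 − r^i)/(1 − r^12).
P(4) = (1 − (3/5)^4) / (1 − (3/5)^12) = 390625/447811 ≈ 0.8723.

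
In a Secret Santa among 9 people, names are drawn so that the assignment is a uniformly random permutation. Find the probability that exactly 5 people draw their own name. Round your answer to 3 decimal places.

Choose which 5 of the 9 are fixed: C(9,5) = 126 ways.
The remaining 4 must have no fixed point: D(4) = 9.
P = 126·9/362880 = 1/320 ≈ 0.003.

0.003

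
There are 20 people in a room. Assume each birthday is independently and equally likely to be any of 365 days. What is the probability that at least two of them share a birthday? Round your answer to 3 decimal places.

It's easier to compute the probability that all 20 are distinct.
P(all distinct) = 365/365 · 364/365 · ··· · 346/365 ≈ 0.589.
So the probability of at least one match is 1 − 0.589 = 0.411.

0.411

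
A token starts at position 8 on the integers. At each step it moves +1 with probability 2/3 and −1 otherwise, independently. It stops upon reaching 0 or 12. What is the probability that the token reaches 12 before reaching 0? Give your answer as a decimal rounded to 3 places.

Let r = q/p = (1/3)/(2/3) = 1/2. The recurrence P(i) = p·P(i+1) + q·P(i−1) with P(0)=0, P(12)=1 gives P(i) = (1 − r^i)/(1 − r^12).
P(8) = (1 − (1/2)^8) / (1 − (1/2)^12) = 272/273 ≈ 0.996.

0.996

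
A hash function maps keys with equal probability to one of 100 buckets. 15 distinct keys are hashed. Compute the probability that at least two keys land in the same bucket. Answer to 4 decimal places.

0.6687

It's easier to compute the probability that all 15 are distinct.
P(all distinct) = 100/100 · 99/100 · ··· · 86/100 ≈ 0.3313.
So the probability of at least one match is 1 − 0.3313 = 0.6687.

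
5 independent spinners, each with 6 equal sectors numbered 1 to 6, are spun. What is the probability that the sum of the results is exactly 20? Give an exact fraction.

217/2592

There are 6^5 = 7776 equally likely outcomes.
The number of ordered 5-tuples from {1,…,6} summing to 20 is 651.
P(sum = 20) = 651/7776 = 217/2592.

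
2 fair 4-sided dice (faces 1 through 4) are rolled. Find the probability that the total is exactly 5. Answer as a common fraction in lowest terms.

1/4

There are 4^2 = 16 equally likely outcomes.
The number of ordered 2-tuples from {1,…,4} summing to 5 is 4.
P(sum = 5) = 4/16 = 1/4.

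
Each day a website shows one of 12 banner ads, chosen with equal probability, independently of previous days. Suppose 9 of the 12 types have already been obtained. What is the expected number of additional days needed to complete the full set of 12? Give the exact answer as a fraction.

Starting from 9 distinct types, each trial gives a new one with probability (12−i)/12 when i types are held, so the wait for the next new type is 12/(12−i).
E = 12/3 + 12/2 + 12/1 = 22.

22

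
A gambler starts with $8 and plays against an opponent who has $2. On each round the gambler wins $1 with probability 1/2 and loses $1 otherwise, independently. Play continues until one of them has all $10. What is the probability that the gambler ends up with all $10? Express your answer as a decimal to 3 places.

0.800

With a fair step, P(i) = ½P(i−1) + ½P(i+1) with P(0)=0, P(10)=1 has the linear solution P(i) = i/10.
P(8) = 8/10 = 4/5 ≈ 0.800.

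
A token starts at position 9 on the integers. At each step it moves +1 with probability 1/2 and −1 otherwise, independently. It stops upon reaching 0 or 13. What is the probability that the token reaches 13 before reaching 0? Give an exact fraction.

With a fair step, P(i) = ½P(i−1) + ½P(i+1) with P(0)=0, P(13)=1 has the linear solution P(i) = i/13.
P(9) = 9/13.

9/13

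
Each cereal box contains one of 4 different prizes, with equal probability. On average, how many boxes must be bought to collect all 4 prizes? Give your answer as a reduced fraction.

25/3

After i distinct types are collected, each trial gives a new one with probability (4−i)/4, so the expected wait for the next new type is 4/(4−i).
E = 4/4 + 4/3 + 4/2 + 4/1 = 25/3.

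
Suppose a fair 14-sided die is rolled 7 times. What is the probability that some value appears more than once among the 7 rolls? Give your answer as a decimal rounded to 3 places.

0.836

P(all 7 different) = 14/14 · 13/14 · ··· · 8/14 ≈ 0.164.
P(at least two equal) = 1 − 0.164 = 0.836.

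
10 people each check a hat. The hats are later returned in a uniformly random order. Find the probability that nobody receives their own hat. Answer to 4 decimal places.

This is the derangement probability: permutations of 10 with no fixed point.
D(10) = 10! · (1 − 1/1! + 1/2! − ··· + (−1)^10/10!) = 1334961.
P = 1334961/3628800 = 16481/44800 ≈ 0.3679.

0.3679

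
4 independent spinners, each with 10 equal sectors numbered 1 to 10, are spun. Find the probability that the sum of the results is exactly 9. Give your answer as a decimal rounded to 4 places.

There are 10^4 = 10000 equally likely outcomes.
The number of ordered 4-tuples from {1,…,10} summing to 9 is 56.
P(sum = 9) = 56/10000 = 7/1250 ≈ 0.0056.

0.0056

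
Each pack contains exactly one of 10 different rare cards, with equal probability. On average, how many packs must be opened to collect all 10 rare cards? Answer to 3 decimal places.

After i distinct types are collected, each trial gives a new one with probability (10−i)/10, so the expected wait for the next new type is 10/(10−i).
E = 10/10 + 10/9 + 10/8 + 10/7 + 10/6 + 10/5 + 10/4 + 10/3 + 10/2 + 10/1 = 7381/252 ≈ 29.290.

29.290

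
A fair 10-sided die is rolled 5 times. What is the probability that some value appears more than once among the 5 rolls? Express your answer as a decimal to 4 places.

P(all 5 different) = 10/10 · 9/10 · ··· · 6/10 ≈ 0.3024.
P(at least two equal) = 1 − 0.3024 = 0.6976.

0.6976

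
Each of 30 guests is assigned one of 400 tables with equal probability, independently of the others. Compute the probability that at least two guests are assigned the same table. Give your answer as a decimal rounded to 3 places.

It's easier to compute the probability that all 30 are distinct.
P(all distinct) = 400/400 · 399/400 · ··· · 371/400 ≈ 0.328.
So the probability of at least one match is 1 − 0.328 = 0.672.

0.672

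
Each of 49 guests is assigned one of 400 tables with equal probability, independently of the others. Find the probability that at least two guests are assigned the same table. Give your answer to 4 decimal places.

It's easier to compute the probability that all 49 are distinct.
P(all distinct) = 400/400 · 399/400 · ··· · 352/400 ≈ 0.0466.
So the probability of at least one match is 1 − 0.0466 = 0.9534.

0.9534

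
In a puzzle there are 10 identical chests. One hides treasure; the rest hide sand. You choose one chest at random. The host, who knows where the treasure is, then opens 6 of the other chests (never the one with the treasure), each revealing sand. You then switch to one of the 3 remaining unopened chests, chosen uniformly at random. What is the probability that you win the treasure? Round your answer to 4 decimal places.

0.3000

Your original chest holds the treasure with probability 1/10, so the other 9 collectively hold it with probability 9/10.
The host can always find 6 empty chests to open, so the reveals don't change that 9/10; it is now spread over the 3 remaining unopened chests.
P(win by switching) = (9/10) · (1/3) = 3/10 ≈ 0.3000.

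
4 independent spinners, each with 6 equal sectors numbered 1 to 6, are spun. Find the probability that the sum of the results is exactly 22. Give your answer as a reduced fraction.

There are 6^4 = 1296 equally likely outcomes.
The number of ordered 4-tuples from {1,…,6} summing to 22 is 10.
P(sum = 22) = 10/1296 = 5/648.

5/648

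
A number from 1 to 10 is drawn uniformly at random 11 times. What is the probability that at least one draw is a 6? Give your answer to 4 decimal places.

P(no draw is a 6) = (9/10)^11 ≈ 0.3138.
P(at least one) = 1 − 0.3138 = 0.6862.

0.6862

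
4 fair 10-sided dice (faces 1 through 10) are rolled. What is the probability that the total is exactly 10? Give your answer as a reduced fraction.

There are 10^4 = 10000 equally likely outcomes.
The number of ordered 4-tuples from {1,…,10} summing to 10 is 84.
P(sum = 10) = 84/10000 = 21/2500.

21/2500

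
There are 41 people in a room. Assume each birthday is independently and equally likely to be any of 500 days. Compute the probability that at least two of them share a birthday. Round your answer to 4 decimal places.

0.8148

It's easier to compute the probability that all 41 are distinct.
P(all distinct) = 500/500 · 499/500 · ··· · 460/500 ≈ 0.1852.
So the probability of at least one match is 1 − 0.1852 = 0.8148.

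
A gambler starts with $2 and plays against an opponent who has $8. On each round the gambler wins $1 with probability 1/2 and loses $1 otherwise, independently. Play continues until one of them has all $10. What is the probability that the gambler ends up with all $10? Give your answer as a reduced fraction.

With a fair step, P(i) = ½P(i−1) + ½P(i+1) with P(0)=0, P(10)=1 has the linear solution P(i) = i/10.
P(2) = 2/10 = 1/5.

1/5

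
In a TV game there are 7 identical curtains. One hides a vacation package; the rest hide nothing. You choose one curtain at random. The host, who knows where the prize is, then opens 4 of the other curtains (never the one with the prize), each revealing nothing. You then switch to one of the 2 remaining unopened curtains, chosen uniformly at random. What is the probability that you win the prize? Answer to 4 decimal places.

Your original curtain holds the prize with probability 1/7, so the other 6 collectively hold it with probability 6/7.
The host can always find 4 empty curtains to open, so the reveals don't change that 6/7; it is now spread over the 2 remaining unopened curtains.
P(win by switching) = (6/7) · (1/2) = 3/7 ≈ 0.4286.

0.4286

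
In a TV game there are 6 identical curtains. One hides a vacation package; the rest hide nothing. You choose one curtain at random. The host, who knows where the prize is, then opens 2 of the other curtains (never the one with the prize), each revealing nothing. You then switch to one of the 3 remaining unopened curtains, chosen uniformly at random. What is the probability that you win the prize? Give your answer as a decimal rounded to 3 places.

0.278

Your original curtain holds the prize with probability 1/6, so the other 5 collectively hold it with probability 5/6.
The host can always find 2 empty curtains to open, so the reveals don't change that 5/6; it is now spread over the 3 remaining unopened curtains.
P(win by switching) = (5/6) · (1/3) = 5/18 ≈ 0.278.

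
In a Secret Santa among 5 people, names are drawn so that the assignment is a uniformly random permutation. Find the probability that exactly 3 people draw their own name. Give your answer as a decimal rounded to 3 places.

0.083

Choose which 3 of the 5 are fixed: C(5,3) = 10 ways.
The remaining 2 must have no fixed point: D(2) = 1.
P = 10·1/120 = 1/12 ≈ 0.083.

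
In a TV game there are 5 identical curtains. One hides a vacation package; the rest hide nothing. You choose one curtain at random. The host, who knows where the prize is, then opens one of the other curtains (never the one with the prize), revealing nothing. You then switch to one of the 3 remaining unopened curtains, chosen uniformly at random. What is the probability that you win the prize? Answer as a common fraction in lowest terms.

4/15

Your original curtain holds the prize with probability 1/5, so the other 4 collectively hold it with probability 4/5.
The host can always find an empty curtain to open, so this doesn't change that 4/5; it is now spread over the 3 remaining unopened curtains.
P(win by switching) = (4/5) · (1/3) = 4/15.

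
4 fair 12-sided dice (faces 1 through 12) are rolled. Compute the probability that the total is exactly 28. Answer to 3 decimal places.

0.054

There are 12^4 = 20736 equally likely outcomes.
The number of ordered 4-tuples from {1,…,12} summing to 28 is 1111.
P(sum = 28) = 1111/20736 ≈ 0.054.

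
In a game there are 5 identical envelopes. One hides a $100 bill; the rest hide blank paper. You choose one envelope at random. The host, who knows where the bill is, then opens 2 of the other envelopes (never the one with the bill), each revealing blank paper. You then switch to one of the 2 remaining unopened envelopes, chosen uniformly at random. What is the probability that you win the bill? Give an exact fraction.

Your original envelope holds the bill with probability 1/5, so the other 4 collectively hold it with probability 4/5.
The host can always find 2 empty envelopes to open, so the reveals don't change that 4/5; it is now spread over the 2 remaining unopened envelopes.
P(win by switching) = (4/5) · (1/2) = 2/5.

2/5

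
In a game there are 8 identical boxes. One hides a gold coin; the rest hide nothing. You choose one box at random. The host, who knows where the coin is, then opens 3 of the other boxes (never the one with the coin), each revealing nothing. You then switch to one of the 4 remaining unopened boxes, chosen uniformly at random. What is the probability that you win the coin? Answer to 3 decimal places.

Your original box holds the coin with probability 1/8, so the other 7 collectively hold it with probability 7/8.
The host can always find 3 empty boxes to open, so the reveals don't change that 7/8; it is now spread over the 4 remaining unopened boxes.
P(win by switching) = (7/8) · (1/4) = 7/32 ≈ 0.219.

0.219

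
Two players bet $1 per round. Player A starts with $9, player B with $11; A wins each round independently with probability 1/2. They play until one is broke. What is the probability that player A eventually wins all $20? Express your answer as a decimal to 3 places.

With a fair step, P(i) = ½P(i−1) + ½P(i+1) with P(0)=0, P(20)=1 has the linear solution P(i) = i/20.
P(9) = 9/20 ≈ 0.450.

0.450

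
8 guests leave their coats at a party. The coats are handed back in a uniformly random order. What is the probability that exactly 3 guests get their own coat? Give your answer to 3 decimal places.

Choose which 3 of the 8 are fixed: C(8,3) = 56 ways.
The remaining 5 must have no fixed point: D(5) = 44.
P = 56·44/40320 = 11/180 ≈ 0.061.

0.061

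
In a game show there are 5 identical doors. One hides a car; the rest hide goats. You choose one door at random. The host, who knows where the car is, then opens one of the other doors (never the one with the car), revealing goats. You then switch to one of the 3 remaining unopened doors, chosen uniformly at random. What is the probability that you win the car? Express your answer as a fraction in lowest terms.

4/15

Your original door holds the car with probability 1/5, so the other 4 collectively hold it with probability 4/5.
The host can always find an empty door to open, so this doesn't change that 4/5; it is now spread over the 3 remaining unopened doors.
P(win by switching) = (4/5) · (1/3) = 4/15.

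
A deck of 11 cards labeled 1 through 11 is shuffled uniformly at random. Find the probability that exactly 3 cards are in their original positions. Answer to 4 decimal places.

Choose which 3 of the 11 are fixed: C(11,3) = 165 ways.
The remaining 8 must have no fixed point: D(8) = 14833.
P = 165·14833/39916800 = 2119/34560 ≈ 0.0613.

0.0613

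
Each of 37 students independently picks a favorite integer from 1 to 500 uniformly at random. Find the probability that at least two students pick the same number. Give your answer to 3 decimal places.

It's easier to compute the probability that all 37 are distinct.
P(all distinct) = 500/500 · 499/500 · ··· · 464/500 ≈ 0.255.
So the probability of at least one match is 1 − 0.255 = 0.745.

0.745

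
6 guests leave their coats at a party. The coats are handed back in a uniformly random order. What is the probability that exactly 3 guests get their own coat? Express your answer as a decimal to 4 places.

0.0556

Choose which 3 of the 6 are fixed: C(6,3) = 20 ways.
The remaining 3 must have no fixed point: D(3) = 2.
P = 20·2/720 = 1/18 ≈ 0.0556.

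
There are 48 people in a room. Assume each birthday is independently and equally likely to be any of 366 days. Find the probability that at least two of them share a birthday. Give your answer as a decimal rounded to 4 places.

It's easier to compute the probability that all 48 are distinct.
P(all distinct) = 366/366 · 365/366 · ··· · 319/366 ≈ 0.0398.
So the probability of at least one match is 1 − 0.0398 = 0.9602.

0.9602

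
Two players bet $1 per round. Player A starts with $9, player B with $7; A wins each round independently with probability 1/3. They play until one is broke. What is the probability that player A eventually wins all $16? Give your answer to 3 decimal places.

Let r = q/p = (2/3)/(1/3) = 2. The recurrence P(i) = p·P(i+1) + q·P(i−1) with P(0)=0, P(16)=1 gives P(i) = (1 − r^i)/(1 − r^16).
P(9) = (1 − (2)^9) / (1 − (2)^16) = 511/65535 ≈ 0.008.

0.008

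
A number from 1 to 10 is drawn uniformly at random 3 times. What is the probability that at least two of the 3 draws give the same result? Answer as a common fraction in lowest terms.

7/25

P(all 3 different) = 10/10 · 9/10 · ··· · 8/10 = 18/25.
P(at least two equal) = 1 − 18/25 = 7/25.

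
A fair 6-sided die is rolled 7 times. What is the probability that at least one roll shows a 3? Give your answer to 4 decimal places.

0.7209

P(no roll shows a 3) = (5/6)^7 ≈ 0.2791.
P(at least one) = 1 − 0.2791 = 0.7209.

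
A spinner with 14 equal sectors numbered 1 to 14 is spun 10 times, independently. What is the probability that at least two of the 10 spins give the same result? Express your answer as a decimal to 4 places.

P(all 10 different) = 14/14 · 13/14 · ··· · 5/14 ≈ 0.0126.
P(at least two equal) = 1 − 0.0126 = 0.9874.

0.9874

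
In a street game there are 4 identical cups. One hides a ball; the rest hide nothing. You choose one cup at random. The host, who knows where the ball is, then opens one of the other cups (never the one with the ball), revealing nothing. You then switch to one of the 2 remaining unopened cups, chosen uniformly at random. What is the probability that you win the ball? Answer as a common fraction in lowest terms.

Your original cup holds the ball with probability 1/4, so the other 3 collectively hold it with probability 3/4.
The host can always find an empty cup to open, so this doesn't change that 3/4; it is now spread over the 2 remaining unopened cups.
P(win by switching) = (3/4) · (1/2) = 3/8.

3/8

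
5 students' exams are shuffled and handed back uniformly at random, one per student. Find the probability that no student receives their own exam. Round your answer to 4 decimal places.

0.3667

This is the derangement probability: permutations of 5 with no fixed point.
D(5) = 5! · (1 − 1/1! + 1/2! − ··· + (−1)^5/5!) = 44.
P = 44/120 = 11/30 ≈ 0.3667.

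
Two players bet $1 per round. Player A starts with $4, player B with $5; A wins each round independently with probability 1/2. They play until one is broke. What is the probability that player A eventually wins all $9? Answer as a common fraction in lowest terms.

With a fair step, P(i) = ½P(i−1) + ½P(i+1) with P(0)=0, P(9)=1 has the linear solution P(i) = i/9.
P(4) = 4/9.

4/9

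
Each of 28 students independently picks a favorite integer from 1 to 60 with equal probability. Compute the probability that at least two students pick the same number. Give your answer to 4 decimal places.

0.9995

It's easier to compute the probability that all 28 are distinct.
P(all distinct) = 60/60 · 59/60 · ··· · 33/60 ≈ 0.0005.
So the probability of at least one match is 1 − 0.0005 = 0.9995.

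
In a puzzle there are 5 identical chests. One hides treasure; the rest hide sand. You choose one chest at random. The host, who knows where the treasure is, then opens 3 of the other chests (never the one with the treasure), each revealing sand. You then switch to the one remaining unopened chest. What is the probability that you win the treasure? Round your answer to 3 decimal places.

0.800

Your original chest holds the treasure with probability 1/5, so the other 4 collectively hold it with probability 4/5.
The host can always find 3 empty chests to open, so the reveals don't change that 4/5; it is now spread over the 1 remaining unopened chest.
P(win by switching) = (4/5) · (1/1) = 4/5 ≈ 0.800.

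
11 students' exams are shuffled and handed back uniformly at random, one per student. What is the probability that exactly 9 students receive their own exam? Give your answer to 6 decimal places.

0.000001

Choose which 9 of the 11 are fixed: C(11,9) = 55 ways.
The remaining 2 must have no fixed point: D(2) = 1.
P = 55·1/39916800 = 1/725760 ≈ 0.000001.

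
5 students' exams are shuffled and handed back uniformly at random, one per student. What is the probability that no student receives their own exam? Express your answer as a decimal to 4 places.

0.3667

This is the derangement probability: permutations of 5 with no fixed point.
D(5) = 5! · (1 − 1/1! + 1/2! − ··· + (−1)^5/5!) = 44.
P = 44/120 = 11/30 ≈ 0.3667.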